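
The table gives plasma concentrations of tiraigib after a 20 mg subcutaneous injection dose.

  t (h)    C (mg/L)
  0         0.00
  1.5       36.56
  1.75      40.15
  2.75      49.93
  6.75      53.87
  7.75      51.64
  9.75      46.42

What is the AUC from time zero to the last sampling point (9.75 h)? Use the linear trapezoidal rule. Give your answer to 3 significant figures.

AUC = 440 mg/L·h

Trapezoidal AUC_0→9.75:
  [0→1.5]: (0.00+36.56)/2 × 1.5 = 27.42
  [1.5→1.75]: (36.56+40.15)/2 × 0.25 = 9.58875
  [1.75→2.75]: (40.15+49.93)/2 × 1 = 45.04
  [2.75→6.75]: (49.93+53.87)/2 × 4 = 207.6
  [6.75→7.75]: (53.87+51.64)/2 × 1 = 52.755
  [7.75→9.75]: (51.64+46.42)/2 × 2 = 98.06
  Sum = 440.46375 mg/L·h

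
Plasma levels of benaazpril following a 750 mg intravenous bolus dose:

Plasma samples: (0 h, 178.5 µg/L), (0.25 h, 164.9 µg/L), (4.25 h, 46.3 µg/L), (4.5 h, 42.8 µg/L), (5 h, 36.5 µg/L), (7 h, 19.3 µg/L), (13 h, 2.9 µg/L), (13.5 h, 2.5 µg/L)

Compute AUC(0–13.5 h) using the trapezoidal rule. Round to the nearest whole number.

AUC = 620 µg/L·h

Trapezoidal AUC_0→13.5:
  [0→0.25]: (178.5+164.9)/2 × 0.25 = 42.925
  [0.25→4.25]: (164.9+46.3)/2 × 4 = 422.4
  [4.25→4.5]: (46.3+42.8)/2 × 0.25 = 11.1375
  [4.5→5]: (42.8+36.5)/2 × 0.5 = 19.825
  [5→7]: (36.5+19.3)/2 × 2 = 55.8
  [7→13]: (19.3+2.9)/2 × 6 = 66.6
  [13→13.5]: (2.9+2.5)/2 × 0.5 = 1.35
  Sum = 620.0375 µg/L·h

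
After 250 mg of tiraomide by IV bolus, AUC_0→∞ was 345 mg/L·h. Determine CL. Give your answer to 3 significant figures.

CL = 0.725 L/h

CL = Dose_iv / AUC_0→∞
   = 250 / 345 = 0.724638 L/h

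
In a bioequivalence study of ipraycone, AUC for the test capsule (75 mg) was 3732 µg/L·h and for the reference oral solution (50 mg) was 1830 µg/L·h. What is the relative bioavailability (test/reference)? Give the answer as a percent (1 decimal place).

F_rel = 136.0%

F_rel = (AUC_test/D_test) / (AUC_ref/D_ref)
      = (3732/75) / (1830/50)
      = 49.76 / 36.6 = 1.3596 = 135.96%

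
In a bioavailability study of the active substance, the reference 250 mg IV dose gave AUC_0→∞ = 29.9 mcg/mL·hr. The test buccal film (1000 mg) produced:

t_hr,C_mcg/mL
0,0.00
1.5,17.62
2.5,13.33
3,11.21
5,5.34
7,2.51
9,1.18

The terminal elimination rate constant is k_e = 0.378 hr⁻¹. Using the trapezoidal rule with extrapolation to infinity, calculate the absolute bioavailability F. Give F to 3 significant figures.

Trapezoidal AUC_0→9 (buccal film):
  [0→1.5]: (0.00+17.62)/2 × 1.5 = 13.215
  [1.5→2.5]: (17.62+13.33)/2 × 1 = 15.475
  [2.5→3]: (13.33+11.21)/2 × 0.5 = 6.135
  [3→5]: (11.21+5.34)/2 × 2 = 16.55
  [5→7]: (5.34+2.51)/2 × 2 = 7.85
  [7→9]: (2.51+1.18)/2 × 2 = 3.69
  Sum = 62.915 mcg/mL·hr
Tail: C_last/k_e = 1.18/0.378 = 3.122
AUC_0→∞ (buccal film) = 62.915 + 3.122 = 66.037 mcg/mL·hr
F = (AUC_ev/D_ev)/(AUC_iv/D_iv) = (66.037/1000)/(29.9/250) = 0.066037/0.1196 = 0.5521

F = 0.552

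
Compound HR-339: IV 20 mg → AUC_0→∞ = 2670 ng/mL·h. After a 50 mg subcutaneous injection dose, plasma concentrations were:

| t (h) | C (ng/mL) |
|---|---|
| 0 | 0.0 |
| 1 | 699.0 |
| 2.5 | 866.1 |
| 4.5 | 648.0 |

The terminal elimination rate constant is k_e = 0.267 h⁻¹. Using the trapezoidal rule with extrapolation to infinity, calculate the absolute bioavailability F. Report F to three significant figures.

F = 0.819

Trapezoidal AUC_0→4.5 (subcutaneous injection):
  [0→1]: (0.0+699.0)/2 × 1 = 349.5
  [1→2.5]: (699.0+866.1)/2 × 1.5 = 1173.825
  [2.5→4.5]: (866.1+648.0)/2 × 2 = 1514.1
  Sum = 3037.425 ng/mL·h
Tail: C_last/k_e = 648.0/0.267 = 2426.966
AUC_0→∞ (subcutaneous injection) = 3037.425 + 2426.966 = 5464.391 ng/mL·h
F = (AUC_ev/D_ev)/(AUC_iv/D_iv) = (5464.391/50)/(2670/20) = 109.28782/133.5 = 0.8186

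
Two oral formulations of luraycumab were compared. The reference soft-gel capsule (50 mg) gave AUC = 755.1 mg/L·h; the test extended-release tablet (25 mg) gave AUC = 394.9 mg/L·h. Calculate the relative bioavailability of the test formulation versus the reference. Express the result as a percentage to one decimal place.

F_rel = (AUC_test/D_test) / (AUC_ref/D_ref)
      = (394.9/25) / (755.1/50)
      = 15.796 / 15.102 = 1.0460 = 104.60%

F_rel = 104.6%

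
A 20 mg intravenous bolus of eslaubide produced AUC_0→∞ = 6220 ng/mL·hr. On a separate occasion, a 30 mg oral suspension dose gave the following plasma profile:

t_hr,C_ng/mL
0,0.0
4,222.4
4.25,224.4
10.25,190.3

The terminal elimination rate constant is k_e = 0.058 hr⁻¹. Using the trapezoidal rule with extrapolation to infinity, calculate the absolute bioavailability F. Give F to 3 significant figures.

Trapezoidal AUC_0→10.25 (oral suspension):
  [0→4]: (0.0+222.4)/2 × 4 = 444.8
  [4→4.25]: (222.4+224.4)/2 × 0.25 = 55.85
  [4.25→10.25]: (224.4+190.3)/2 × 6 = 1244.1
  Sum = 1744.75 ng/mL·hr
Tail: C_last/k_e = 190.3/0.058 = 3281.034
AUC_0→∞ (oral suspension) = 1744.75 + 3281.034 = 5025.784 ng/mL·hr
F = (AUC_ev/D_ev)/(AUC_iv/D_iv) = (5025.784/30)/(6220/20) = 167.526/311 = 0.5387

F = 0.539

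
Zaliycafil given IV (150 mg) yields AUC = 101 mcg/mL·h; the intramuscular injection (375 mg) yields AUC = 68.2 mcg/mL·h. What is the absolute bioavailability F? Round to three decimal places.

F = (AUC_ev / D_ev) / (AUC_iv / D_iv)
  = (68.2/375) / (101/150)
  = 0.181867 / 0.673333 = 0.2701

F = 0.270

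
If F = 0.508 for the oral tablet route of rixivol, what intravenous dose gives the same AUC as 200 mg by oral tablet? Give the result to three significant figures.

D_iv = 102 mg

Systemic exposure from an extravascular dose = F × D_ev, so the equivalent IV dose is F × D_ev.
D_iv = F × D_ev = 0.508 × 200 = 101.6 mg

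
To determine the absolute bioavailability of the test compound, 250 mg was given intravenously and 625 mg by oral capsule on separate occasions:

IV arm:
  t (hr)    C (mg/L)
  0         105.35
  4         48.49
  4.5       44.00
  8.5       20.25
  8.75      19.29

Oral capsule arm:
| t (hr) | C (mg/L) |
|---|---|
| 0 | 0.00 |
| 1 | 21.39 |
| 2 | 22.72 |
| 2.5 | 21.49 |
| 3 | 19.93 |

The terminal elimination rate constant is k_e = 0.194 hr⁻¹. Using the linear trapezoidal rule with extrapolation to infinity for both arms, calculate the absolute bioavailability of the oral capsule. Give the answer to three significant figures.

F = 0.111

Trapezoidal AUC_0→8.75 (IV):
  [0→4]: (105.35+48.49)/2 × 4 = 307.68
  [4→4.5]: (48.49+44.00)/2 × 0.5 = 23.1225
  [4.5→8.5]: (44.00+20.25)/2 × 4 = 128.5
  [8.5→8.75]: (20.25+19.29)/2 × 0.25 = 4.9425
  Sum = 464.245 mg/L·hr
IV tail: 19.29/0.194 = 99.433; AUC_iv,0→∞ = 464.245 + 99.433 = 563.678 mg/L·hr
Trapezoidal AUC_0→3 (oral capsule):
  [0→1]: (0.00+21.39)/2 × 1 = 10.695
  [1→2]: (21.39+22.72)/2 × 1 = 22.055
  [2→2.5]: (22.72+21.49)/2 × 0.5 = 11.0525
  [2.5→3]: (21.49+19.93)/2 × 0.5 = 10.355
  Sum = 54.1575 mg/L·hr
oral capsule tail: 19.93/0.194 = 102.732; AUC_ev,0→∞ = 54.1575 + 102.732 = 156.8895 mg/L·hr
F = (AUC_ev/D_ev)/(AUC_iv/D_iv) = (156.8895/625)/(563.678/250) = 0.2510232/2.254712 = 0.1113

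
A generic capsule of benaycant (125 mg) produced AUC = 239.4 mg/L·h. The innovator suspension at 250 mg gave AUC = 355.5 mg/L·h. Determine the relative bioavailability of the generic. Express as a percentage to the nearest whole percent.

F_rel = 135%

F_rel = (AUC_test/D_test) / (AUC_ref/D_ref)
      = (239.4/125) / (355.5/250)
      = 1.9152 / 1.422 = 1.3468 = 134.68%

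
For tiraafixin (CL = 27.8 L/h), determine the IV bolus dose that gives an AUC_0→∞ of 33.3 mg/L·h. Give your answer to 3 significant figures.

Dose = 926 mg

Dose_iv = CL × AUC_0→∞
     = 27.8 × 33.3 = 925.74 mg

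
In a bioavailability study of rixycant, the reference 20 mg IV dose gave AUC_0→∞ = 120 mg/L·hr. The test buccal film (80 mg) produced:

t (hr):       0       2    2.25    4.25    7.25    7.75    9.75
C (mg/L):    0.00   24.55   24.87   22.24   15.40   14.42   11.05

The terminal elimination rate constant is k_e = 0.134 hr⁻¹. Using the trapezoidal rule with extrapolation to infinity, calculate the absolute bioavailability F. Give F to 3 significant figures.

Trapezoidal AUC_0→9.75 (buccal film):
  [0→2]: (0.00+24.55)/2 × 2 = 24.55
  [2→2.25]: (24.55+24.87)/2 × 0.25 = 6.1775
  [2.25→4.25]: (24.87+22.24)/2 × 2 = 47.11
  [4.25→7.25]: (22.24+15.40)/2 × 3 = 56.46
  [7.25→7.75]: (15.40+14.42)/2 × 0.5 = 7.455
  [7.75→9.75]: (14.42+11.05)/2 × 2 = 25.47
  Sum = 167.2225 mg/L·hr
Tail: C_last/k_e = 11.05/0.134 = 82.463
AUC_0→∞ (buccal film) = 167.2225 + 82.463 = 249.6855 mg/L·hr
F = (AUC_ev/D_ev)/(AUC_iv/D_iv) = (249.6855/80)/(120/20) = 3.12107/6 = 0.5202

F = 0.520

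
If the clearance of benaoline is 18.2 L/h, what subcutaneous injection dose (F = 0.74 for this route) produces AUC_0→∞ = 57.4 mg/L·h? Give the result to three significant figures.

Dose = CL × AUC_0→∞ / F
     = 18.2 × 57.4 / 0.74 = 1411.73 mg

Dose = 1410 mg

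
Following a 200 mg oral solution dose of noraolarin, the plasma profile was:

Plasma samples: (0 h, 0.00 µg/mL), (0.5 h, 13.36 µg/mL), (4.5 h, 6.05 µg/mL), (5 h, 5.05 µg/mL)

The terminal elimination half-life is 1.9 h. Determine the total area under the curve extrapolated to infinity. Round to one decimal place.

AUC = 58.8 µg/mL·h

Trapezoidal AUC_0→5:
  [0→0.5]: (0.00+13.36)/2 × 0.5 = 3.34
  [0.5→4.5]: (13.36+6.05)/2 × 4 = 38.82
  [4.5→5]: (6.05+5.05)/2 × 0.5 = 2.775
  Sum = 44.935 µg/mL·h
k_e = ln2 / t½ = 0.693147 / 1.9 = 0.3648 h^-1
Extrapolated tail: C_last / k_e = 5.05 / 0.3648 = 13.843
AUC_0→∞ = 44.935 + 13.843 = 58.778 µg/mL·h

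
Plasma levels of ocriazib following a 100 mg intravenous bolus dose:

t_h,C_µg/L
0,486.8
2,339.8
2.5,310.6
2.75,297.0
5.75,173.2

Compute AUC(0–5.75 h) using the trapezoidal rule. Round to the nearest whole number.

Trapezoidal AUC_0→5.75:
  [0→2]: (486.8+339.8)/2 × 2 = 826.6
  [2→2.5]: (339.8+310.6)/2 × 0.5 = 162.6
  [2.5→2.75]: (310.6+297.0)/2 × 0.25 = 75.95
  [2.75→5.75]: (297.0+173.2)/2 × 3 = 705.3
  Sum = 1770.45 µg/L·h

AUC = 1770 µg/L·h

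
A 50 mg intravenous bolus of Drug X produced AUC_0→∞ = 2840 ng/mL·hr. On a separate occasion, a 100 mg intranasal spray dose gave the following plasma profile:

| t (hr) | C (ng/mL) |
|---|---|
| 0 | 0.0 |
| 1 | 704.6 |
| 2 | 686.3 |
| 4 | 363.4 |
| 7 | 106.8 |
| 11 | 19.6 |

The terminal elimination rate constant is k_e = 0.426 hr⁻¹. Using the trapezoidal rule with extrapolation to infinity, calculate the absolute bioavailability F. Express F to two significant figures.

F = 0.55

Trapezoidal AUC_0→11 (intranasal spray):
  [0→1]: (0.0+704.6)/2 × 1 = 352.3
  [1→2]: (704.6+686.3)/2 × 1 = 695.45
  [2→4]: (686.3+363.4)/2 × 2 = 1049.7
  [4→7]: (363.4+106.8)/2 × 3 = 705.3
  [7→11]: (106.8+19.6)/2 × 4 = 252.8
  Sum = 3055.55 ng/mL·hr
Tail: C_last/k_e = 19.6/0.426 = 46.009
AUC_0→∞ (intranasal spray) = 3055.55 + 46.009 = 3101.559 ng/mL·hr
F = (AUC_ev/D_ev)/(AUC_iv/D_iv) = (3101.559/100)/(2840/50) = 31.01559/56.8 = 0.5460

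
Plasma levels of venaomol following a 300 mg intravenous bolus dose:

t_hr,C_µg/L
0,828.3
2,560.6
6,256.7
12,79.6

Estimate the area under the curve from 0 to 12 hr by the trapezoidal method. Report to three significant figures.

Trapezoidal AUC_0→12:
  [0→2]: (828.3+560.6)/2 × 2 = 1388.9
  [2→6]: (560.6+256.7)/2 × 4 = 1634.6
  [6→12]: (256.7+79.6)/2 × 6 = 1008.9
  Sum = 4032.4 µg/L·hr

AUC = 4030 µg/L·hr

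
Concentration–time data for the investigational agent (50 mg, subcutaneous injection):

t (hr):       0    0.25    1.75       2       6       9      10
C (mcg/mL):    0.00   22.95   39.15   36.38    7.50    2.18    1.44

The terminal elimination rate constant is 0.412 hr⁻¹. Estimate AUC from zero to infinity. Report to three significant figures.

AUC = 166 mcg/mL·hr

Trapezoidal AUC_0→10:
  [0→0.25]: (0.00+22.95)/2 × 0.25 = 2.86875
  [0.25→1.75]: (22.95+39.15)/2 × 1.5 = 46.575
  [1.75→2]: (39.15+36.38)/2 × 0.25 = 9.44125
  [2→6]: (36.38+7.50)/2 × 4 = 87.76
  [6→9]: (7.50+2.18)/2 × 3 = 14.52
  [9→10]: (2.18+1.44)/2 × 1 = 1.81
  Sum = 162.975 mcg/mL·hr
Extrapolated tail: C_last / k_e = 1.44 / 0.412 = 3.495
AUC_0→∞ = 162.975 + 3.495 = 166.47 mcg/mL·hr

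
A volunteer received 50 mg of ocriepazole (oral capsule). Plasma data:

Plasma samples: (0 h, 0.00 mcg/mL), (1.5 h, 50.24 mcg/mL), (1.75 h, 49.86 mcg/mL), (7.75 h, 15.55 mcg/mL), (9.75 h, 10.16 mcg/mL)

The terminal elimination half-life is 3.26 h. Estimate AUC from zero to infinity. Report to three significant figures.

Trapezoidal AUC_0→9.75:
  [0→1.5]: (0.00+50.24)/2 × 1.5 = 37.68
  [1.5→1.75]: (50.24+49.86)/2 × 0.25 = 12.5125
  [1.75→7.75]: (49.86+15.55)/2 × 6 = 196.23
  [7.75→9.75]: (15.55+10.16)/2 × 2 = 25.71
  Sum = 272.1325 mcg/mL·h
k_e = ln2 / t½ = 0.693147 / 3.26 = 0.2126 h^-1
Extrapolated tail: C_last / k_e = 10.16 / 0.2126 = 47.789
AUC_0→∞ = 272.1325 + 47.789 = 319.9215 mcg/mL·h

AUC = 320 mcg/mL·h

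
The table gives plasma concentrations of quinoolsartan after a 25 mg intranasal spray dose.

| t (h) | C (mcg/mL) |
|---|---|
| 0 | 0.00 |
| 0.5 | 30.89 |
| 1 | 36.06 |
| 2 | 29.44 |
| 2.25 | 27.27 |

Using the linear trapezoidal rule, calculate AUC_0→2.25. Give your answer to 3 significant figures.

Trapezoidal AUC_0→2.25:
  [0→0.5]: (0.00+30.89)/2 × 0.5 = 7.7225
  [0.5→1]: (30.89+36.06)/2 × 0.5 = 16.7375
  [1→2]: (36.06+29.44)/2 × 1 = 32.75
  [2→2.25]: (29.44+27.27)/2 × 0.25 = 7.08875
  Sum = 64.29875 mcg/mL·h

AUC = 64.3 mcg/mL·h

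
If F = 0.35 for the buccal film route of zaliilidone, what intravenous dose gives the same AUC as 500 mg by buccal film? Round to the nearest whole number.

D_iv = 175 mg

Systemic exposure from an extravascular dose = F × D_ev, so the equivalent IV dose is F × D_ev.
D_iv = F × D_ev = 0.35 × 500 = 175 mg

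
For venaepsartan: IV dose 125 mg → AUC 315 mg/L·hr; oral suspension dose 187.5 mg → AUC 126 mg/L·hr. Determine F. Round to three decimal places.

F = (AUC_ev / D_ev) / (AUC_iv / D_iv)
  = (126/187.5) / (315/125)
  = 0.672 / 2.52 = 0.2667

F = 0.267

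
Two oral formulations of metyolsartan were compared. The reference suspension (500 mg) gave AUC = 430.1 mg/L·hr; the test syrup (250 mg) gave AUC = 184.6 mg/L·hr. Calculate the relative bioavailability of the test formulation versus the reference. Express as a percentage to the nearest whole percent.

F_rel = 86%

F_rel = (AUC_test/D_test) / (AUC_ref/D_ref)
      = (184.6/250) / (430.1/500)
      = 0.7384 / 0.8602 = 0.8584 = 85.84%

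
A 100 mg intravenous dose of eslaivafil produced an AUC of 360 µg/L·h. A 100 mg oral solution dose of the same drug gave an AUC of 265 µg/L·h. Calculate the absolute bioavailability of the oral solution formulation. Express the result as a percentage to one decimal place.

F = (AUC_ev / D_ev) / (AUC_iv / D_iv)
  = (265/100) / (360/100)
  = 2.65 / 3.6 = 0.7361
  = 73.61%

F = 73.6%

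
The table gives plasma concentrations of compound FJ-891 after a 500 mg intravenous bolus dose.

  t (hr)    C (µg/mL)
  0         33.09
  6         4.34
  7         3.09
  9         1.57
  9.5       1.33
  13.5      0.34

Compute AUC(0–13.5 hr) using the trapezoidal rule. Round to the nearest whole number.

Trapezoidal AUC_0→13.5:
  [0→6]: (33.09+4.34)/2 × 6 = 112.29
  [6→7]: (4.34+3.09)/2 × 1 = 3.715
  [7→9]: (3.09+1.57)/2 × 2 = 4.66
  [9→9.5]: (1.57+1.33)/2 × 0.5 = 0.725
  [9.5→13.5]: (1.33+0.34)/2 × 4 = 3.34
  Sum = 124.73 µg/mL·hr

AUC = 125 µg/mL·hr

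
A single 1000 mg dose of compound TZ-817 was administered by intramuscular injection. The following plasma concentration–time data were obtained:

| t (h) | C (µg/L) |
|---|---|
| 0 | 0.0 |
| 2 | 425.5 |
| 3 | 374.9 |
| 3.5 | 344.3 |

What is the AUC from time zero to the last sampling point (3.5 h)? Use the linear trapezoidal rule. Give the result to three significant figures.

Trapezoidal AUC_0→3.5:
  [0→2]: (0.0+425.5)/2 × 2 = 425.5
  [2→3]: (425.5+374.9)/2 × 1 = 400.2
  [3→3.5]: (374.9+344.3)/2 × 0.5 = 179.8
  Sum = 1005.5 µg/L·h

AUC = 1010 µg/L·h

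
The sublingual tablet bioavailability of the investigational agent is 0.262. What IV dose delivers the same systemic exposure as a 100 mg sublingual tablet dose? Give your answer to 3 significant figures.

D_iv = 26.2 mg

Systemic exposure from an extravascular dose = F × D_ev, so the equivalent IV dose is F × D_ev.
D_iv = F × D_ev = 0.262 × 100 = 26.2 mg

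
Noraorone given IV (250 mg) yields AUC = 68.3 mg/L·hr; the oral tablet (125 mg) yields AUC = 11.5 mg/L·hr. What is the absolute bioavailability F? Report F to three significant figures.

F = 0.337

F = (AUC_ev / D_ev) / (AUC_iv / D_iv)
  = (11.5/125) / (68.3/250)
  = 0.092 / 0.2732 = 0.3367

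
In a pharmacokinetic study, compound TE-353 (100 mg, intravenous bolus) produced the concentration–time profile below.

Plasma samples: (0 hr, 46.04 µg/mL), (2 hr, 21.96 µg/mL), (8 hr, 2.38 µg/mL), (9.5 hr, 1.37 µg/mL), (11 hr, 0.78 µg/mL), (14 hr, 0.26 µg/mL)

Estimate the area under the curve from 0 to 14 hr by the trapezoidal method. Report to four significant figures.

Trapezoidal AUC_0→14:
  [0→2]: (46.04+21.96)/2 × 2 = 68.0
  [2→8]: (21.96+2.38)/2 × 6 = 73.02
  [8→9.5]: (2.38+1.37)/2 × 1.5 = 2.8125
  [9.5→11]: (1.37+0.78)/2 × 1.5 = 1.6125
  [11→14]: (0.78+0.26)/2 × 3 = 1.56
  Sum = 147.005 µg/mL·hr

AUC = 147.0 µg/mL·hr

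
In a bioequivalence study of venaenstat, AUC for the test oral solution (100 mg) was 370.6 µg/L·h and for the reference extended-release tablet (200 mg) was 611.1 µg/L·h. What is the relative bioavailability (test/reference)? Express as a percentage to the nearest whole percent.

F_rel = (AUC_test/D_test) / (AUC_ref/D_ref)
      = (370.6/100) / (611.1/200)
      = 3.706 / 3.0555 = 1.2129 = 121.29%

F_rel = 121%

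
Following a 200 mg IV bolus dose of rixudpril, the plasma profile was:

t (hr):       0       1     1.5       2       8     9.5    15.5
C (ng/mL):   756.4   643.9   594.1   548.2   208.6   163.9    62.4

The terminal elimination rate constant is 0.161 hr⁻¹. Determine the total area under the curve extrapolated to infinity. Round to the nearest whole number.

Trapezoidal AUC_0→15.5:
  [0→1]: (756.4+643.9)/2 × 1 = 700.15
  [1→1.5]: (643.9+594.1)/2 × 0.5 = 309.5
  [1.5→2]: (594.1+548.2)/2 × 0.5 = 285.575
  [2→8]: (548.2+208.6)/2 × 6 = 2270.4
  [8→9.5]: (208.6+163.9)/2 × 1.5 = 279.375
  [9.5→15.5]: (163.9+62.4)/2 × 6 = 678.9
  Sum = 4523.9 ng/mL·hr
Extrapolated tail: C_last / k_e = 62.4 / 0.161 = 387.578
AUC_0→∞ = 4523.9 + 387.578 = 4911.478 ng/mL·hr

AUC = 4911 ng/mL·hr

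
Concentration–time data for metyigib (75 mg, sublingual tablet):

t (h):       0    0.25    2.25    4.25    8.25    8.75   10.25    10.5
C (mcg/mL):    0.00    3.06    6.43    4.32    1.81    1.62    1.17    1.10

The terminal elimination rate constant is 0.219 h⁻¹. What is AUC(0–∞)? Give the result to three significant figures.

AUC = 41.1 mcg/mL·h

Trapezoidal AUC_0→10.5:
  [0→0.25]: (0.00+3.06)/2 × 0.25 = 0.3825
  [0.25→2.25]: (3.06+6.43)/2 × 2 = 9.49
  [2.25→4.25]: (6.43+4.32)/2 × 2 = 10.75
  [4.25→8.25]: (4.32+1.81)/2 × 4 = 12.26
  [8.25→8.75]: (1.81+1.62)/2 × 0.5 = 0.8575
  [8.75→10.25]: (1.62+1.17)/2 × 1.5 = 2.0925
  [10.25→10.5]: (1.17+1.10)/2 × 0.25 = 0.28375
  Sum = 36.11625 mcg/mL·h
Extrapolated tail: C_last / k_e = 1.10 / 0.219 = 5.023
AUC_0→∞ = 36.11625 + 5.023 = 41.13925 mcg/mL·h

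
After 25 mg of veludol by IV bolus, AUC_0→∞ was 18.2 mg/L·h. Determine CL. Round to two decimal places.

CL = Dose_iv / AUC_0→∞
   = 25 / 18.2 = 1.37363 L/h

CL = 1.37 L/h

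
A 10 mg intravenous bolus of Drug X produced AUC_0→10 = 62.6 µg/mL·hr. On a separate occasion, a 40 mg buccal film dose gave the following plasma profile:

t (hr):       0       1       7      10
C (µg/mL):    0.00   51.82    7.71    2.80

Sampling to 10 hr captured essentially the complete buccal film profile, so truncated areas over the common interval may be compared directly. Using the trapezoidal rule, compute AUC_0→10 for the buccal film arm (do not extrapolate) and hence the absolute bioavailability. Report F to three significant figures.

Trapezoidal AUC_0→10 (buccal film):
  [0→1]: (0.00+51.82)/2 × 1 = 25.91
  [1→7]: (51.82+7.71)/2 × 6 = 178.59
  [7→10]: (7.71+2.80)/2 × 3 = 15.765
  Sum = 220.265 µg/mL·hr
F = (AUC_ev/D_ev)/(AUC_iv/D_iv) = (220.265/40)/(62.6/10) = 5.506625/6.26 = 0.8797

F = 0.880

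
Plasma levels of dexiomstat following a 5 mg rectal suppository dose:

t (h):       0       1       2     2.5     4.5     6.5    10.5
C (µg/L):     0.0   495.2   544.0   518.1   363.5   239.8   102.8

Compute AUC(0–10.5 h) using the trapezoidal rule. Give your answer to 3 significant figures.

AUC = 3200 µg/L·h

Trapezoidal AUC_0→10.5:
  [0→1]: (0.0+495.2)/2 × 1 = 247.6
  [1→2]: (495.2+544.0)/2 × 1 = 519.6
  [2→2.5]: (544.0+518.1)/2 × 0.5 = 265.525
  [2.5→4.5]: (518.1+363.5)/2 × 2 = 881.6
  [4.5→6.5]: (363.5+239.8)/2 × 2 = 603.3
  [6.5→10.5]: (239.8+102.8)/2 × 4 = 685.2
  Sum = 3202.825 µg/L·h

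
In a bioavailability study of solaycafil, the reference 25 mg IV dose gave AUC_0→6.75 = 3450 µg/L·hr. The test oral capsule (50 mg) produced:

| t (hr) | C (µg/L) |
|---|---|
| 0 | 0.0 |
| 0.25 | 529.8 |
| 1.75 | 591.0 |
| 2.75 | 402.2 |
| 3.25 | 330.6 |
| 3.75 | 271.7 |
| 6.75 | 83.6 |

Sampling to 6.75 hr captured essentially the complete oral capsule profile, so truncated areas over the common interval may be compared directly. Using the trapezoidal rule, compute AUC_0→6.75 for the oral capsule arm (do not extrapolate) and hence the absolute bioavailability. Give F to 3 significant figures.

Trapezoidal AUC_0→6.75 (oral capsule):
  [0→0.25]: (0.0+529.8)/2 × 0.25 = 66.225
  [0.25→1.75]: (529.8+591.0)/2 × 1.5 = 840.6
  [1.75→2.75]: (591.0+402.2)/2 × 1 = 496.6
  [2.75→3.25]: (402.2+330.6)/2 × 0.5 = 183.2
  [3.25→3.75]: (330.6+271.7)/2 × 0.5 = 150.575
  [3.75→6.75]: (271.7+83.6)/2 × 3 = 532.95
  Sum = 2270.15 µg/L·hr
F = (AUC_ev/D_ev)/(AUC_iv/D_iv) = (2270.15/50)/(3450/25) = 45.403/138 = 0.3290

F = 0.329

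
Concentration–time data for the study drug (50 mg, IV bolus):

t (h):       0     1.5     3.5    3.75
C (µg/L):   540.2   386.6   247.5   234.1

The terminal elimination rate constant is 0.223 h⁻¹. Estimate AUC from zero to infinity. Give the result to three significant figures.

Trapezoidal AUC_0→3.75:
  [0→1.5]: (540.2+386.6)/2 × 1.5 = 695.1
  [1.5→3.5]: (386.6+247.5)/2 × 2 = 634.1
  [3.5→3.75]: (247.5+234.1)/2 × 0.25 = 60.2
  Sum = 1389.4 µg/L·h
Extrapolated tail: C_last / k_e = 234.1 / 0.223 = 1049.776
AUC_0→∞ = 1389.4 + 1049.776 = 2439.176 µg/L·h

AUC = 2440 µg/L·h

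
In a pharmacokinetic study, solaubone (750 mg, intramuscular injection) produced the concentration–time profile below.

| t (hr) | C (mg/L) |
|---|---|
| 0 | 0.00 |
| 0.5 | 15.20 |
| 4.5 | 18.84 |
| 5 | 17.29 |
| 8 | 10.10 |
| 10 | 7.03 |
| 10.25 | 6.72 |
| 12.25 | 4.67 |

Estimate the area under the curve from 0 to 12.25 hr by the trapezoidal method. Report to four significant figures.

Trapezoidal AUC_0→12.25:
  [0→0.5]: (0.00+15.20)/2 × 0.5 = 3.8
  [0.5→4.5]: (15.20+18.84)/2 × 4 = 68.08
  [4.5→5]: (18.84+17.29)/2 × 0.5 = 9.0325
  [5→8]: (17.29+10.10)/2 × 3 = 41.085
  [8→10]: (10.10+7.03)/2 × 2 = 17.13
  [10→10.25]: (7.03+6.72)/2 × 0.25 = 1.71875
  [10.25→12.25]: (6.72+4.67)/2 × 2 = 11.39
  Sum = 152.23625 mg/L·hr

AUC = 152.2 mg/L·hr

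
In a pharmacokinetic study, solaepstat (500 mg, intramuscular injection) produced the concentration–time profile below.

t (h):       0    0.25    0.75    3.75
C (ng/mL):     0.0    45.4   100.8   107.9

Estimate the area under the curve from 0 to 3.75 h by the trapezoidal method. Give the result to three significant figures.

AUC = 355 ng/mL·h

Trapezoidal AUC_0→3.75:
  [0→0.25]: (0.0+45.4)/2 × 0.25 = 5.675
  [0.25→0.75]: (45.4+100.8)/2 × 0.5 = 36.55
  [0.75→3.75]: (100.8+107.9)/2 × 3 = 313.05
  Sum = 355.275 ng/mL·h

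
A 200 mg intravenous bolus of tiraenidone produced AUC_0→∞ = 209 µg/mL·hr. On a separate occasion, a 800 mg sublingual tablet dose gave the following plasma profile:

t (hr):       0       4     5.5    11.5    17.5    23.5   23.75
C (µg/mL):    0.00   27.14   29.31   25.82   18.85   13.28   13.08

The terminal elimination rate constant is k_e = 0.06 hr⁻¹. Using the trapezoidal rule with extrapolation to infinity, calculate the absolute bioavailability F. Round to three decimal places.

F = 0.854

Trapezoidal AUC_0→23.75 (sublingual tablet):
  [0→4]: (0.00+27.14)/2 × 4 = 54.28
  [4→5.5]: (27.14+29.31)/2 × 1.5 = 42.3375
  [5.5→11.5]: (29.31+25.82)/2 × 6 = 165.39
  [11.5→17.5]: (25.82+18.85)/2 × 6 = 134.01
  [17.5→23.5]: (18.85+13.28)/2 × 6 = 96.39
  [23.5→23.75]: (13.28+13.08)/2 × 0.25 = 3.295
  Sum = 495.7025 µg/mL·hr
Tail: C_last/k_e = 13.08/0.06 = 218.000
AUC_0→∞ (sublingual tablet) = 495.7025 + 218.000 = 713.7025 µg/mL·hr
F = (AUC_ev/D_ev)/(AUC_iv/D_iv) = (713.7025/800)/(209/200) = 0.892128/1.045 = 0.8537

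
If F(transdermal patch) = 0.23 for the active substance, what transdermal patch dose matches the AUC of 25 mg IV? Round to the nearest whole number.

D_transdermal = 109 mg

For equal systemic exposure: F × D_ev = D_iv
D_ev = D_iv / F = 25 / 0.23 = 108.696 mg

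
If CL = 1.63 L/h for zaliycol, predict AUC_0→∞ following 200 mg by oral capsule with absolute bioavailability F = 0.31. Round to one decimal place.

AUC = 38.0 mg/L·h

AUC_0→∞ = F × Dose / CL
        = 0.31 × 200 / 1.63 = 38.0368 mg/L·h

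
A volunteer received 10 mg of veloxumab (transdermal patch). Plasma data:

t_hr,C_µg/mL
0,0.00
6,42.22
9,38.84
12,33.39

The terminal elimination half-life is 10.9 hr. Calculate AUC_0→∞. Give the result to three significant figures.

Trapezoidal AUC_0→12:
  [0→6]: (0.00+42.22)/2 × 6 = 126.66
  [6→9]: (42.22+38.84)/2 × 3 = 121.59
  [9→12]: (38.84+33.39)/2 × 3 = 108.345
  Sum = 356.595 µg/mL·hr
k_e = ln2 / t½ = 0.693147 / 10.9 = 0.0636 hr^-1
Extrapolated tail: C_last / k_e = 33.39 / 0.0636 = 525.000
AUC_0→∞ = 356.595 + 525.000 = 881.595 µg/mL·hr

AUC = 882 µg/mL·hr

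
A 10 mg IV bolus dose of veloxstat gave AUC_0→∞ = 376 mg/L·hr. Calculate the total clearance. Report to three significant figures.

CL = 0.0266 L/hr

CL = Dose_iv / AUC_0→∞
   = 10 / 376 = 0.0265957 L/hr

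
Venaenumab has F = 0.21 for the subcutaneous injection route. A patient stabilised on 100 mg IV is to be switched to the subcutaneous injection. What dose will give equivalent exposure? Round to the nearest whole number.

For equal systemic exposure: F × D_ev = D_iv
D_ev = D_iv / F = 100 / 0.21 = 476.19 mg

D_subcutaneous = 476 mg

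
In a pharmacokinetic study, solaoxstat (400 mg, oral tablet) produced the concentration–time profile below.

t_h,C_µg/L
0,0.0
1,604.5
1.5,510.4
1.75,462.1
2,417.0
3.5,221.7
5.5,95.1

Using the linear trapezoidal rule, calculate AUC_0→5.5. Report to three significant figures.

AUC = 1610 µg/L·h

Trapezoidal AUC_0→5.5:
  [0→1]: (0.0+604.5)/2 × 1 = 302.25
  [1→1.5]: (604.5+510.4)/2 × 0.5 = 278.725
  [1.5→1.75]: (510.4+462.1)/2 × 0.25 = 121.5625
  [1.75→2]: (462.1+417.0)/2 × 0.25 = 109.8875
  [2→3.5]: (417.0+221.7)/2 × 1.5 = 479.025
  [3.5→5.5]: (221.7+95.1)/2 × 2 = 316.8
  Sum = 1608.25 µg/L·h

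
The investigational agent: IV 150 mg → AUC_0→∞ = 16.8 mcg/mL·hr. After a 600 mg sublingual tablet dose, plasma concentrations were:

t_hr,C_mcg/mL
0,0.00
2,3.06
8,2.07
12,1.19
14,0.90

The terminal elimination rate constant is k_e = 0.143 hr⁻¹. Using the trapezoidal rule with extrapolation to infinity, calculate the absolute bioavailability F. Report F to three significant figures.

F = 0.496

Trapezoidal AUC_0→14 (sublingual tablet):
  [0→2]: (0.00+3.06)/2 × 2 = 3.06
  [2→8]: (3.06+2.07)/2 × 6 = 15.39
  [8→12]: (2.07+1.19)/2 × 4 = 6.52
  [12→14]: (1.19+0.90)/2 × 2 = 2.09
  Sum = 27.06 mcg/mL·hr
Tail: C_last/k_e = 0.90/0.143 = 6.294
AUC_0→∞ (sublingual tablet) = 27.06 + 6.294 = 33.354 mcg/mL·hr
F = (AUC_ev/D_ev)/(AUC_iv/D_iv) = (33.354/600)/(16.8/150) = 0.05559/0.112 = 0.4963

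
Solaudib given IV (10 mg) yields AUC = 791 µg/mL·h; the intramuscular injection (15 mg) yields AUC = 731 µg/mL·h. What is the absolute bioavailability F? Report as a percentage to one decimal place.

F = (AUC_ev / D_ev) / (AUC_iv / D_iv)
  = (731/15) / (791/10)
  = 48.7333 / 79.1 = 0.6161
  = 61.61%

F = 61.6%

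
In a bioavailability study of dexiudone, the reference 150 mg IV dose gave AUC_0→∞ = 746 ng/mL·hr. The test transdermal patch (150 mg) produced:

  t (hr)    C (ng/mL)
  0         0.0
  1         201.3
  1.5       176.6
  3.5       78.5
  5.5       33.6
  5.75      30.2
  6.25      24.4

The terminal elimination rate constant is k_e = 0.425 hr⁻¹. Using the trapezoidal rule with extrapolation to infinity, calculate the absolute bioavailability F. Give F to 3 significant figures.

Trapezoidal AUC_0→6.25 (transdermal patch):
  [0→1]: (0.0+201.3)/2 × 1 = 100.65
  [1→1.5]: (201.3+176.6)/2 × 0.5 = 94.475
  [1.5→3.5]: (176.6+78.5)/2 × 2 = 255.1
  [3.5→5.5]: (78.5+33.6)/2 × 2 = 112.1
  [5.5→5.75]: (33.6+30.2)/2 × 0.25 = 7.975
  [5.75→6.25]: (30.2+24.4)/2 × 0.5 = 13.65
  Sum = 583.95 ng/mL·hr
Tail: C_last/k_e = 24.4/0.425 = 57.412
AUC_0→∞ (transdermal patch) = 583.95 + 57.412 = 641.362 ng/mL·hr
F = (AUC_ev/D_ev)/(AUC_iv/D_iv) = (641.362/150)/(746/150) = 4.27575/4.97333 = 0.8597

F = 0.860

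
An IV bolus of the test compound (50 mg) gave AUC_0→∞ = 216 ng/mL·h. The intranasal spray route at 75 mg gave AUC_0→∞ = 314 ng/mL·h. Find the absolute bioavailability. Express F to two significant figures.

F = 0.97

F = (AUC_ev / D_ev) / (AUC_iv / D_iv)
  = (314/75) / (216/50)
  = 4.18667 / 4.32 = 0.9691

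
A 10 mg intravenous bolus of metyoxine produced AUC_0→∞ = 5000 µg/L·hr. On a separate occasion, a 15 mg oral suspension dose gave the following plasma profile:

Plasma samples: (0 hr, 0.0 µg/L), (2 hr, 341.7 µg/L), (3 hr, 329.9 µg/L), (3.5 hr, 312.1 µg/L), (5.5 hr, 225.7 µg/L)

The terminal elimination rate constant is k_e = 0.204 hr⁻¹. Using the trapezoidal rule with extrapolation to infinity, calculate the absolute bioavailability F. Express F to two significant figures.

F = 0.33

Trapezoidal AUC_0→5.5 (oral suspension):
  [0→2]: (0.0+341.7)/2 × 2 = 341.7
  [2→3]: (341.7+329.9)/2 × 1 = 335.8
  [3→3.5]: (329.9+312.1)/2 × 0.5 = 160.5
  [3.5→5.5]: (312.1+225.7)/2 × 2 = 537.8
  Sum = 1375.8 µg/L·hr
Tail: C_last/k_e = 225.7/0.204 = 1106.373
AUC_0→∞ (oral suspension) = 1375.8 + 1106.373 = 2482.173 µg/L·hr
F = (AUC_ev/D_ev)/(AUC_iv/D_iv) = (2482.173/15)/(5000/10) = 165.4782/500 = 0.3310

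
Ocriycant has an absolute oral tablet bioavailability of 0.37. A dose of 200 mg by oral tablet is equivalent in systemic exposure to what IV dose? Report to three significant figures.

Systemic exposure from an extravascular dose = F × D_ev, so the equivalent IV dose is F × D_ev.
D_iv = F × D_ev = 0.37 × 200 = 74 mg

D_iv = 74.0 mg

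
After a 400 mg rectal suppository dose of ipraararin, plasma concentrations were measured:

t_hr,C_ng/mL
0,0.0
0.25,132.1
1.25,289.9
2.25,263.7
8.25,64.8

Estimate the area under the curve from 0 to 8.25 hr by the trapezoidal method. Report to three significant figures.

Trapezoidal AUC_0→8.25:
  [0→0.25]: (0.0+132.1)/2 × 0.25 = 16.5125
  [0.25→1.25]: (132.1+289.9)/2 × 1 = 211.0
  [1.25→2.25]: (289.9+263.7)/2 × 1 = 276.8
  [2.25→8.25]: (263.7+64.8)/2 × 6 = 985.5
  Sum = 1489.8125 ng/mL·hr

AUC = 1490 ng/mL·hr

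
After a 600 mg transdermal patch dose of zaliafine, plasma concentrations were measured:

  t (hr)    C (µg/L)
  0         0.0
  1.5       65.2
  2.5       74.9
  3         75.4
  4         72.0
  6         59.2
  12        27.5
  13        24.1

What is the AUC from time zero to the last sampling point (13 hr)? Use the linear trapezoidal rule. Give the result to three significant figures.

AUC = 647 µg/L·hr

Trapezoidal AUC_0→13:
  [0→1.5]: (0.0+65.2)/2 × 1.5 = 48.9
  [1.5→2.5]: (65.2+74.9)/2 × 1 = 70.05
  [2.5→3]: (74.9+75.4)/2 × 0.5 = 37.575
  [3→4]: (75.4+72.0)/2 × 1 = 73.7
  [4→6]: (72.0+59.2)/2 × 2 = 131.2
  [6→12]: (59.2+27.5)/2 × 6 = 260.1
  [12→13]: (27.5+24.1)/2 × 1 = 25.8
  Sum = 647.325 µg/L·hr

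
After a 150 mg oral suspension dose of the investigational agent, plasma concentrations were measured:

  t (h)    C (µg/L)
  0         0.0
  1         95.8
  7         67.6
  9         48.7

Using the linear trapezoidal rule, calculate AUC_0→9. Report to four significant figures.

Trapezoidal AUC_0→9:
  [0→1]: (0.0+95.8)/2 × 1 = 47.9
  [1→7]: (95.8+67.6)/2 × 6 = 490.2
  [7→9]: (67.6+48.7)/2 × 2 = 116.3
  Sum = 654.4 µg/L·h

AUC = 654.4 µg/L·h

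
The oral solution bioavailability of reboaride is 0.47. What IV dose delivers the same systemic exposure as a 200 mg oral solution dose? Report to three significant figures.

Systemic exposure from an extravascular dose = F × D_ev, so the equivalent IV dose is F × D_ev.
D_iv = F × D_ev = 0.47 × 200 = 94 mg

D_iv = 94.0 mg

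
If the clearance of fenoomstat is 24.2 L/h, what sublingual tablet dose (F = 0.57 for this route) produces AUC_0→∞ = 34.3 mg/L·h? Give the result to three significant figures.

Dose = CL × AUC_0→∞ / F
     = 24.2 × 34.3 / 0.57 = 1456.25 mg

Dose = 1460 mg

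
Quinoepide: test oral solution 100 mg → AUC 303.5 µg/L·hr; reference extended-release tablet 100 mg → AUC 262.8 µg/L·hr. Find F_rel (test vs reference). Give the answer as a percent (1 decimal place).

F_rel = (AUC_test/D_test) / (AUC_ref/D_ref)
      = (303.5/100) / (262.8/100)
      = 3.035 / 2.628 = 1.1549 = 115.49%

F_rel = 115.5%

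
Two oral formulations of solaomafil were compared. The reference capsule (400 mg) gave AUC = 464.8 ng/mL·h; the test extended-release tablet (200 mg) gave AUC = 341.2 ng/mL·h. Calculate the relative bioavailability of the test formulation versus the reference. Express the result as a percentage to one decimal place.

F_rel = 146.8%

F_rel = (AUC_test/D_test) / (AUC_ref/D_ref)
      = (341.2/200) / (464.8/400)
      = 1.706 / 1.162 = 1.4682 = 146.82%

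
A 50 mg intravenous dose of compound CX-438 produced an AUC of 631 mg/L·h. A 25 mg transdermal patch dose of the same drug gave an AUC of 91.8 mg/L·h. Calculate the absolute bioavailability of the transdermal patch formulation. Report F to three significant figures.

F = 0.291

F = (AUC_ev / D_ev) / (AUC_iv / D_iv)
  = (91.8/25) / (631/50)
  = 3.672 / 12.62 = 0.2910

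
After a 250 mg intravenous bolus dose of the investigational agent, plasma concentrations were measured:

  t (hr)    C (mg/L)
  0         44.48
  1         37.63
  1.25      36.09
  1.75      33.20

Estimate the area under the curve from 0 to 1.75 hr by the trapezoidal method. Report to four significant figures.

Trapezoidal AUC_0→1.75:
  [0→1]: (44.48+37.63)/2 × 1 = 41.055
  [1→1.25]: (37.63+36.09)/2 × 0.25 = 9.215
  [1.25→1.75]: (36.09+33.20)/2 × 0.5 = 17.3225
  Sum = 67.5925 mg/L·hr

AUC = 67.59 mg/L·hr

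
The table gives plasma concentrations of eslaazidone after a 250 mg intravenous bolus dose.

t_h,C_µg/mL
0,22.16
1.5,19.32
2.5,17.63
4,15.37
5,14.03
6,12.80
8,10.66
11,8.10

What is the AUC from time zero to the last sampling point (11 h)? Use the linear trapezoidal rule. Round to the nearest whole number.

Trapezoidal AUC_0→11:
  [0→1.5]: (22.16+19.32)/2 × 1.5 = 31.11
  [1.5→2.5]: (19.32+17.63)/2 × 1 = 18.475
  [2.5→4]: (17.63+15.37)/2 × 1.5 = 24.75
  [4→5]: (15.37+14.03)/2 × 1 = 14.7
  [5→6]: (14.03+12.80)/2 × 1 = 13.415
  [6→8]: (12.80+10.66)/2 × 2 = 23.46
  [8→11]: (10.66+8.10)/2 × 3 = 28.14
  Sum = 154.05 µg/mL·h

AUC = 154 µg/mL·h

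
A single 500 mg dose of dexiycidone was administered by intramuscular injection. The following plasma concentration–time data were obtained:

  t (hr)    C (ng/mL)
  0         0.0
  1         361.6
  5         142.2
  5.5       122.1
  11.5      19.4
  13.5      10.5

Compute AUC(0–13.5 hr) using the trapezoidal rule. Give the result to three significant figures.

AUC = 1710 ng/mL·hr

Trapezoidal AUC_0→13.5:
  [0→1]: (0.0+361.6)/2 × 1 = 180.8
  [1→5]: (361.6+142.2)/2 × 4 = 1007.6
  [5→5.5]: (142.2+122.1)/2 × 0.5 = 66.075
  [5.5→11.5]: (122.1+19.4)/2 × 6 = 424.5
  [11.5→13.5]: (19.4+10.5)/2 × 2 = 29.9
  Sum = 1708.875 ng/mL·hr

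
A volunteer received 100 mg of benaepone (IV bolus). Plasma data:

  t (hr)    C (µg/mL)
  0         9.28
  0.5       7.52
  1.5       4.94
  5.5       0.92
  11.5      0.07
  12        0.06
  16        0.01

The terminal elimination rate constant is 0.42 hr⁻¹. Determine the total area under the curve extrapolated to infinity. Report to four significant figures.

AUC = 25.32 µg/mL·hr

Trapezoidal AUC_0→16:
  [0→0.5]: (9.28+7.52)/2 × 0.5 = 4.2
  [0.5→1.5]: (7.52+4.94)/2 × 1 = 6.23
  [1.5→5.5]: (4.94+0.92)/2 × 4 = 11.72
  [5.5→11.5]: (0.92+0.07)/2 × 6 = 2.97
  [11.5→12]: (0.07+0.06)/2 × 0.5 = 0.0325
  [12→16]: (0.06+0.01)/2 × 4 = 0.14
  Sum = 25.2925 µg/mL·hr
Extrapolated tail: C_last / k_e = 0.01 / 0.42 = 0.024
AUC_0→∞ = 25.2925 + 0.024 = 25.3165 µg/mL·hr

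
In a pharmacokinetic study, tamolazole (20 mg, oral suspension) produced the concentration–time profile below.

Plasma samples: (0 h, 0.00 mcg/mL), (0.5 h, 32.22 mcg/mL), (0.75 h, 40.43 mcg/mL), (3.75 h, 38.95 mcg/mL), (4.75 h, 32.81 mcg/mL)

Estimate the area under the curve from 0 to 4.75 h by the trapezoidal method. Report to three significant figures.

Trapezoidal AUC_0→4.75:
  [0→0.5]: (0.00+32.22)/2 × 0.5 = 8.055
  [0.5→0.75]: (32.22+40.43)/2 × 0.25 = 9.08125
  [0.75→3.75]: (40.43+38.95)/2 × 3 = 119.07
  [3.75→4.75]: (38.95+32.81)/2 × 1 = 35.88
  Sum = 172.08625 mcg/mL·h

AUC = 172 mcg/mL·h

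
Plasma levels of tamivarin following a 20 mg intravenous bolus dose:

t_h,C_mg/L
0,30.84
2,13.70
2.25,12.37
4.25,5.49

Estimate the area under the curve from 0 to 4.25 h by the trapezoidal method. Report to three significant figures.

Trapezoidal AUC_0→4.25:
  [0→2]: (30.84+13.70)/2 × 2 = 44.54
  [2→2.25]: (13.70+12.37)/2 × 0.25 = 3.25875
  [2.25→4.25]: (12.37+5.49)/2 × 2 = 17.86
  Sum = 65.65875 mg/L·h

AUC = 65.7 mg/L·h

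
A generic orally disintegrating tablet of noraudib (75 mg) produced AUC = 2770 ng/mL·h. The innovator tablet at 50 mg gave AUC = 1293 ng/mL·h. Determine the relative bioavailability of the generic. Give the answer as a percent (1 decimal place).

F_rel = (AUC_test/D_test) / (AUC_ref/D_ref)
      = (2770/75) / (1293/50)
      = 36.9333 / 25.86 = 1.4282 = 142.82%

F_rel = 142.8%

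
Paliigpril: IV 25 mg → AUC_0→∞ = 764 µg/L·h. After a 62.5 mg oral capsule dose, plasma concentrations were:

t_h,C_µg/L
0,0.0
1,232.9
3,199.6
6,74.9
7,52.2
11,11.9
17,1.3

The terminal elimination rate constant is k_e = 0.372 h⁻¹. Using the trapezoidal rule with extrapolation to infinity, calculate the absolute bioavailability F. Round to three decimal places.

Trapezoidal AUC_0→17 (oral capsule):
  [0→1]: (0.0+232.9)/2 × 1 = 116.45
  [1→3]: (232.9+199.6)/2 × 2 = 432.5
  [3→6]: (199.6+74.9)/2 × 3 = 411.75
  [6→7]: (74.9+52.2)/2 × 1 = 63.55
  [7→11]: (52.2+11.9)/2 × 4 = 128.2
  [11→17]: (11.9+1.3)/2 × 6 = 39.6
  Sum = 1192.05 µg/L·h
Tail: C_last/k_e = 1.3/0.372 = 3.495
AUC_0→∞ (oral capsule) = 1192.05 + 3.495 = 1195.545 µg/L·h
F = (AUC_ev/D_ev)/(AUC_iv/D_iv) = (1195.545/62.5)/(764/25) = 19.12872/30.56 = 0.6259

F = 0.626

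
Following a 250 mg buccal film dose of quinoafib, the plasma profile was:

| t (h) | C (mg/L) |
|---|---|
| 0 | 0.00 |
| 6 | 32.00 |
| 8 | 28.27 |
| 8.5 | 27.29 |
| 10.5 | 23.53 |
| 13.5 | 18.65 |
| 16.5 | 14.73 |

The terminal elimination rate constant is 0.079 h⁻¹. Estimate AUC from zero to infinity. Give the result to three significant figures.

Trapezoidal AUC_0→16.5:
  [0→6]: (0.00+32.00)/2 × 6 = 96.0
  [6→8]: (32.00+28.27)/2 × 2 = 60.27
  [8→8.5]: (28.27+27.29)/2 × 0.5 = 13.89
  [8.5→10.5]: (27.29+23.53)/2 × 2 = 50.82
  [10.5→13.5]: (23.53+18.65)/2 × 3 = 63.27
  [13.5→16.5]: (18.65+14.73)/2 × 3 = 50.07
  Sum = 334.32 mg/L·h
Extrapolated tail: C_last / k_e = 14.73 / 0.079 = 186.456
AUC_0→∞ = 334.32 + 186.456 = 520.776 mg/L·h

AUC = 521 mg/L·h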